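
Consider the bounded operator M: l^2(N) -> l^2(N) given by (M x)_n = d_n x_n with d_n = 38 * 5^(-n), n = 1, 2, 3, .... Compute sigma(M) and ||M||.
sigma(M) = {38 * 5^(-n) : n ≥ 1} ∪ {0}; ||M|| = 38/5

A bounded diagonal operator on l^2 with diagonal entries d_n has spectrum equal to the closure of {d_n : n ≥ 1}: every d_n is an eigenvalue (with eigenvector e_n), so {d_n} ⊂ sigma(M); the spectrum is closed, so its closure is too; and for lambda not in the closure, (M - lambda I) has bounded inverse (the diagonal entries 1/(d_n - lambda) are bounded). For our sequence d_n = 38 * 5^(-n), n = 1, 2, 3, ...:
  - {d_n} = {38 * 5^(-n) : n ≥ 1}; the only limit point is 0
  - closure = {38 * 5^(-n) : n ≥ 1} ∪ {0}
For the norm: a diagonal operator has ||M|| = sup_n |d_n|. Here d_n = 38 * 5^(-n) is positive and decreasing, so sup_n |d_n| = d_1 = 38/5. So ||M|| = 38/5.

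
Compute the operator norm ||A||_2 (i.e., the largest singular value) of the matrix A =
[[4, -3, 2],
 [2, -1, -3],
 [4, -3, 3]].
||A||_2 ≈ 7.9425 (= sqrt(largest eigenvalue of A^T A))

||A||_2 = sigma_max(A) = sqrt(lambda_max(A^T A)). Form the symmetric matrix M = A^T A =
[[36, -26, 14],
 [-26, 19, -12],
 [14, -12, 22]].
Its characteristic polynomial (trace, sum of principal 2x2 minors, determinant of M give the coefficients) is
  p(λ) = det(λ I - M) = λ^3 - 77λ^2 + 878λ - 4.
No integer candidate from the rational root theorem (±divisors of 4) is a root, so the roots are irrational. The cubic discriminant is Δ = 1860789300 > 0, so there are three distinct real roots. p(0) = -4 and p(1) = 798 have opposite signs, so a root lies in (0, 1); Newton's method refines it to λ ≈ 0.0046. p(13) = 594 and p(14) = -60 have opposite signs, so a root lies in (13, 14); Newton's method refines it to λ ≈ 13.9127. p(63) = -256 and p(64) = 2940 have opposite signs, so a root lies in (63, 64); Newton's method refines it to λ ≈ 63.0828. Check (Vieta): the three roots sum to 77, matching tr M = 77.
So the eigenvalues of A^T A are ≈ 0.0046, 13.9127, 63.0828 (all ≥ 0, as they must be for A^T A). The largest is λ_max ≈ 63.0828, hence ||A||_2 = sqrt(λ_max) ≈ 7.9425.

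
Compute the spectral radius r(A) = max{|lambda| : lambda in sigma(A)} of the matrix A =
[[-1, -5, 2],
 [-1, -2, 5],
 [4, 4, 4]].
r(A) ≈ 6.94

The eigenvalues of A are the roots of its characteristic polynomial. With M = A (coefficients from the trace, the sum of principal 2x2 minors, and det A):
  p(λ) = det(λ I - M) = λ^3 - λ^2 - 43λ + 84.
No integer candidate from the rational root theorem (±divisors of 84) is a root, so the roots are irrational. The cubic discriminant is Δ = 194717 > 0, so there are three distinct real roots. p(-7) = -7 and p(-6) = 90 have opposite signs, so a root lies in (-7, -6); Newton's method refines it to λ ≈ -6.94. p(2) = 2 and p(3) = -27 have opposite signs, so a root lies in (2, 3); Newton's method refines it to λ ≈ 2.0576. p(5) = -31 and p(6) = 6 have opposite signs, so a root lies in (5, 6); Newton's method refines it to λ ≈ 5.8824. Check (Vieta): the three roots sum to 1, matching tr M = 1.
Thus the eigenvalues (to 4 decimals) are -6.94 (modulus 6.94); 2.0576 (modulus 2.0576); 5.8824 (modulus 5.8824). The spectral radius is the largest modulus: r(A) ≈ 6.94. (Cross-check: r(A) ≤ ||A||_2 ≈ 7.6326; equality holds whenever A is normal, though it can also hold for some non-normal A.)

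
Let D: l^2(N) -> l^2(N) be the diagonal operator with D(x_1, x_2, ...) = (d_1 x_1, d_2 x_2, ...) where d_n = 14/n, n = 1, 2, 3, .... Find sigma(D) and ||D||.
sigma(D) = {14/n : n ≥ 1} ∪ {0}; ||D|| = 14

A bounded diagonal operator on l^2 with diagonal entries d_n has spectrum equal to the closure of {d_n : n ≥ 1}: every d_n is an eigenvalue (with eigenvector e_n), so {d_n} ⊂ sigma(D); the spectrum is closed, so its closure is too; and for lambda not in the closure, (D - lambda I) has bounded inverse (the diagonal entries 1/(d_n - lambda) are bounded). For our sequence d_n = 14/n, n = 1, 2, 3, ...:
  - {d_n} = {14/n : n ≥ 1}; the only limit point is 0
  - closure = {14/n : n ≥ 1} ∪ {0}
For the norm: a diagonal operator has ||D|| = sup_n |d_n|. Here d_n = 14/n is positive and decreasing, so sup_n |d_n| = d_1 = 14. So ||D|| = 14.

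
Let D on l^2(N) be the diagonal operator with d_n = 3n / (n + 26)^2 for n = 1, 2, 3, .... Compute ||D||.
||D|| = 3/104 (attained at n = 26)

For D diagonal, ||D|| = sup_n |d_n|. Treat f(x) = 3x / (x + 26)^2 for real x > 0. By the quotient rule, f'(x) = 3(26 - x)/(x + 26)^3, which is positive for x < 26 and negative for x > 26. So f has a unique maximum at x = 26, and since 26 is a positive integer, the supremum over n ≥ 1 is attained at n = 26: d_26 = 3·26/(26 + 26)^2 = 3·26/2704 = 3/104. Hence ||D|| = 3/104.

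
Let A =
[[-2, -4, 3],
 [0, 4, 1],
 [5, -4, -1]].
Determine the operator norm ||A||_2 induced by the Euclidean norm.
||A||_2 ≈ 7.3377 (= sqrt(largest eigenvalue of A^T A))

||A||_2 = sigma_max(A) = sqrt(lambda_max(A^T A)). Form the symmetric matrix M = A^T A =
[[29, -12, -11],
 [-12, 48, -4],
 [-11, -4, 11]].
Its characteristic polynomial (trace, sum of principal 2x2 minors, determinant of M give the coefficients) is
  p(λ) = det(λ I - M) = λ^3 - 88λ^2 + 1958λ - 6400.
No integer candidate from the rational root theorem (±divisors of 6400) is a root, so the roots are irrational. The cubic discriminant is Δ = 960446368 > 0, so there are three distinct real roots. p(3) = -1291 and p(4) = 88 have opposite signs, so a root lies in (3, 4); Newton's method refines it to λ ≈ 3.9327. p(30) = 140 and p(31) = -479 have opposite signs, so a root lies in (30, 31); Newton's method refines it to λ ≈ 30.2253. p(53) = -941 and p(54) = 188 have opposite signs, so a root lies in (53, 54); Newton's method refines it to λ ≈ 53.8421. Check (Vieta): the three roots sum to 88, matching tr M = 88.
So the eigenvalues of A^T A are ≈ 3.9327, 30.2253, 53.8421 (all ≥ 0, as they must be for A^T A). The largest is λ_max ≈ 53.8421, hence ||A||_2 = sqrt(λ_max) ≈ 7.3377.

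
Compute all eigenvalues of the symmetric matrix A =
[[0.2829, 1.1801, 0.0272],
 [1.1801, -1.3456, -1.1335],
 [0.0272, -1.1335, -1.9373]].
sigma(A) ≈ {-3, -1, 1}

A is real symmetric, so its spectrum consists of real eigenvalues. Expanding the characteristic polynomial of the displayed matrix gives
  det(λ I - A) = p(λ) = λ^3 + (3)λ^2 + (-1)λ + (-3).
Solving p(λ) = 0 yields eigenvalues ≈ -3, -1, 1. (A is shown rounded to 4 decimals, so these recover the underlying integer eigenvalues to within that precision.)
Verification: the trace of A = -3 equals the sum of eigenvalues -3, and det(A) ≈ 3.0002 matches the eigenvalue product 3.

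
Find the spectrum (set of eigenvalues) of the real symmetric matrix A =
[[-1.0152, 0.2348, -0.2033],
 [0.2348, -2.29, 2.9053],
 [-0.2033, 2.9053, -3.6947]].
sigma(A) ≈ {-6, -1, 0}

A is real symmetric, so its spectrum consists of real eigenvalues. Expanding the characteristic polynomial of the displayed matrix gives
  det(λ I - A) = p(λ) = λ^3 + (7)λ^2 + (6)λ + (0).
Solving p(λ) = 0 yields eigenvalues ≈ -6, -1, 0. (A is shown rounded to 4 decimals, so these recover the underlying integer eigenvalues to within that precision.)
Verification: the trace of A = -7 equals the sum of eigenvalues -7, and det(A) ≈ 0.0006 matches the eigenvalue product 0.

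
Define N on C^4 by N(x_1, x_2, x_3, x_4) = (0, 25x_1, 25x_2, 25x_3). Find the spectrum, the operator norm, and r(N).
sigma(N) = {0}; ||N|| = 25; r(N) = 0. (N is nilpotent with N^4 = 0.)

On C^4, N is a strictly lower-triangular matrix with 25 on the subdiagonal and zeros elsewhere, so its characteristic polynomial is lambda^4 and every eigenvalue is 0: sigma(N) = {0}. For the operator norm, N e_i = 25e_{i+1} for i = 1, ..., 3 and N e_4 = 0, so the singular values of N are 25 (with multiplicity 3) and 0; hence ||N|| = 25. The spectral radius r(N) = max|lambda| = 0. Note ||N|| > r(N) — characteristic of non-normal nilpotent operators. Indeed N^4 = 0.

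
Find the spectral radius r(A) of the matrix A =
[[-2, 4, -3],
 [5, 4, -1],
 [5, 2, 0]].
r(A) = (4 + sqrt(28))/2 ≈ 4.6458

The eigenvalues of A are the roots of its characteristic polynomial. With M = A (coefficients from the trace, the sum of principal 2x2 minors, and det A):
  p(λ) = det(λ I - M) = λ^3 - 2λ^2 - 11λ - 6.
By the rational root theorem any rational root is an integer divisor of 6. Testing λ = -2: p(-2) = -8 - 8 + 22 - 6 = 0, so λ = -2 is a root. Dividing out (λ + 2) leaves p(λ) = (λ + 2)(λ^2 - 4λ - 3). For λ^2 - 4λ - 3 the discriminant is 28. It is nonnegative but not a perfect square, so the roots are real and irrational: λ = (4 ± sqrt(28))/2 ≈ 4.6458, -0.6458.
Thus the eigenvalues (to 4 decimals) are 4.6458 (modulus 4.6458); -0.6458 (modulus 0.6458); -2 (modulus 2). The spectral radius is the largest modulus: r(A) = (4 + sqrt(28))/2 ≈ 4.6458. (Cross-check: r(A) ≤ ||A||_2 ≈ 8.3629; equality holds whenever A is normal, though it can also hold for some non-normal A.)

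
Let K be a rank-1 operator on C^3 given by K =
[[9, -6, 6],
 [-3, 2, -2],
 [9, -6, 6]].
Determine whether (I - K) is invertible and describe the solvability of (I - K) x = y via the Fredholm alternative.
(I - K) is invertible (det(I - K) = -16 ≠ 0), so for every y in C^3 the equation (I - K) x = y has a unique solution.

K has rank 1, so it is an outer product K = u v^T: every row of K is a multiple of one row vector. Reading off the entries, u = (-3, 1, -3) and v = (-3, 2, -2) (row i of K equals u_i·v^T). A rank-one matrix u v^T satisfies K u = u (v·u) and kills the (2)-dimensional subspace v^⊥, so its characteristic polynomial is lambda^2 (lambda - v·u) with v·u = tr K = 17. Hence the eigenvalues of I - K are 1 (multiplicity 2) and 1 - (17) = -16, so det(I - K) = -16. (Direct check: I - K =
[[-8, 6, -6],
 [3, -1, 2],
 [-9, 6, -5]]
has determinant -16.) The finite-dimensional Fredholm alternative says: either (I - K) is invertible, or ker(I - K) ≠ {0} and then range(I - K) = ker((I - K)^*)^⊥, with dim ker(I - K) = dim ker((I - K)^*). Since det(I - K) ≠ 0, 1 is not an eigenvalue of K and ker(I - K) = {0}, so we are in the first case: for every y there is a unique x = (I - K)^(-1) y. Explicitly, by the Sherman–Morrison formula, (I - u v^T)^(-1) = I + u v^T/(1 - v·u), i.e. (I - K)^(-1) = I + K/(-16).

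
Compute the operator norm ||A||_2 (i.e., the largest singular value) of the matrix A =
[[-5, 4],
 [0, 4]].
||A||_2 = sqrt((57 + sqrt(1649))/2) ≈ 6.986 (= sqrt(largest eigenvalue of A^T A))

||A||_2 = sigma_max(A) = sqrt(lambda_max(A^T A)). Form the symmetric matrix M = A^T A =
[[25, -20],
 [-20, 32]].
Its characteristic polynomial (trace, determinant of M give the coefficients) is
  p(λ) = det(λ I - M) = λ^2 - 57λ + 400.
For λ^2 - 57λ + 400 the discriminant is 1649. It is nonnegative but not a perfect square, so the roots are real and irrational: λ = (57 ± sqrt(1649))/2 ≈ 48.8039, 8.1961.
So the eigenvalues of A^T A are ≈ 8.1961, 48.8039 (all ≥ 0, as they must be for A^T A). The largest is λ_max = (57 + sqrt(1649))/2 ≈ 48.8039, hence ||A||_2 = sqrt(λ_max) = sqrt((57 + sqrt(1649))/2) ≈ 6.986.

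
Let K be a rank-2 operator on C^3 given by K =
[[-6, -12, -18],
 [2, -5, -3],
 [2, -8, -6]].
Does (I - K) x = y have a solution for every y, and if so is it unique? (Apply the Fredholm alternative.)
(I - K) is invertible (det(I - K) = 150 ≠ 0), so for every y in C^3 the equation (I - K) x = y has a unique solution.

K has rank 2 and factors as K = U V^T = u1 v1^T + u2 v2^T with u1 = (3, -1, -1), v1 = (-2, -1, -3), u2 = (3, 2, 3), v2 = (0, -3, -3) (multiplying out reproduces the displayed K). The nonzero eigenvalues of U V^T coincide with those of the 2 x 2 matrix G = V^T U = [[v1·u1, v1·u2], [v2·u1, v2·u2]] = [[-2, -17], [6, -15]], and by the Sylvester determinant identity det(I_3 - U V^T) = det(I_2 - V^T U) = det([[3, 17], [-6, 16]]) = (3)(16) - (17)(-6) = 150. (Direct check: I - K =
[[7, 12, 18],
 [-2, 6, 3],
 [-2, 8, 7]]
has determinant 150.) The finite-dimensional Fredholm alternative says: either (I - K) is invertible, or ker(I - K) ≠ {0} and then range(I - K) = ker((I - K)^*)^⊥, with dim ker(I - K) = dim ker((I - K)^*). Since det(I - K) ≠ 0, 1 is not an eigenvalue of K and ker(I - K) = {0}, so we are in the first case: for every y there is a unique x = (I - K)^(-1) y. (Explicitly, by the Woodbury identity, (I - U V^T)^(-1) = I + U (I_2 - G)^(-1) V^T.)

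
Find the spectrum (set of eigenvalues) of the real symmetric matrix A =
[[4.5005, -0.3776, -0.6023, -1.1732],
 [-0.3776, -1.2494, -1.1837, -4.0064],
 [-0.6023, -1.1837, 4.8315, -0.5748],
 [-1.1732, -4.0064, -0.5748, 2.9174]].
sigma(A) ≈ {-4, 4, 5, 6}

A is real symmetric, so its spectrum consists of real eigenvalues. Expanding the characteristic polynomial of the displayed matrix gives
  det(λ I - A) = p(λ) = λ^4 + (-11)λ^3 + (14)λ^2 + (175.9963)λ + (-479.9921).
Solving p(λ) = 0 yields eigenvalues ≈ -4, 4, 5, 6. (A is shown rounded to 4 decimals, so these recover the underlying integer eigenvalues to within that precision.)
Verification: the trace of A = 11 equals the sum of eigenvalues 11, and det(A) ≈ -479.9921 matches the eigenvalue product -480.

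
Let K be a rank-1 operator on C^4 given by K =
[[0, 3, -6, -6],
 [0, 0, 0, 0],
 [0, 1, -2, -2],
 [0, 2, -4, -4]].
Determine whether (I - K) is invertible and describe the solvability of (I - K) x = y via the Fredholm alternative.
(I - K) is invertible (det(I - K) = 7 ≠ 0), so for every y in C^4 the equation (I - K) x = y has a unique solution.

K has rank 1, so it is an outer product K = u v^T: every row of K is a multiple of one row vector. Reading off the entries, u = (-3, 0, -1, -2) and v = (0, -1, 2, 2) (row i of K equals u_i·v^T). A rank-one matrix u v^T satisfies K u = u (v·u) and kills the (3)-dimensional subspace v^⊥, so its characteristic polynomial is lambda^3 (lambda - v·u) with v·u = tr K = -6. Hence the eigenvalues of I - K are 1 (multiplicity 3) and 1 - (-6) = 7, so det(I - K) = 7. (Direct check: I - K =
[[1, -3, 6, 6],
 [0, 1, 0, 0],
 [0, -1, 3, 2],
 [0, -2, 4, 5]]
has determinant 7.) The finite-dimensional Fredholm alternative says: either (I - K) is invertible, or ker(I - K) ≠ {0} and then range(I - K) = ker((I - K)^*)^⊥, with dim ker(I - K) = dim ker((I - K)^*). Since det(I - K) ≠ 0, 1 is not an eigenvalue of K and ker(I - K) = {0}, so we are in the first case: for every y there is a unique x = (I - K)^(-1) y. Explicitly, by the Sherman–Morrison formula, (I - u v^T)^(-1) = I + u v^T/(1 - v·u), i.e. (I - K)^(-1) = I + K/(7).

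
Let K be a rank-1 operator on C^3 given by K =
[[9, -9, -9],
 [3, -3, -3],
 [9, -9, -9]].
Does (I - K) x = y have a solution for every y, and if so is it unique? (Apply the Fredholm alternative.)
(I - K) is invertible (det(I - K) = 4 ≠ 0), so for every y in C^3 the equation (I - K) x = y has a unique solution.

K has rank 1, so it is an outer product K = u v^T: every row of K is a multiple of one row vector. Reading off the entries, u = (-3, -1, -3) and v = (-3, 3, 3) (row i of K equals u_i·v^T). A rank-one matrix u v^T satisfies K u = u (v·u) and kills the (2)-dimensional subspace v^⊥, so its characteristic polynomial is lambda^2 (lambda - v·u) with v·u = tr K = -3. Hence the eigenvalues of I - K are 1 (multiplicity 2) and 1 - (-3) = 4, so det(I - K) = 4. (Direct check: I - K =
[[-8, 9, 9],
 [-3, 4, 3],
 [-9, 9, 10]]
has determinant 4.) The finite-dimensional Fredholm alternative says: either (I - K) is invertible, or ker(I - K) ≠ {0} and then range(I - K) = ker((I - K)^*)^⊥, with dim ker(I - K) = dim ker((I - K)^*). Since det(I - K) ≠ 0, 1 is not an eigenvalue of K and ker(I - K) = {0}, so we are in the first case: for every y there is a unique x = (I - K)^(-1) y. Explicitly, by the Sherman–Morrison formula, (I - u v^T)^(-1) = I + u v^T/(1 - v·u), i.e. (I - K)^(-1) = I + K/(4).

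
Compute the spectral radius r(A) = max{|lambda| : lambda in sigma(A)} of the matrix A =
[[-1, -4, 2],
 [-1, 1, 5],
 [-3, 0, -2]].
r(A) ≈ 4.5968

The eigenvalues of A are the roots of its characteristic polynomial. With M = A (coefficients from the trace, the sum of principal 2x2 minors, and det A):
  p(λ) = det(λ I - M) = λ^3 + 2λ^2 + λ - 76.
No integer candidate from the rational root theorem (±divisors of 76) is a root, so the roots are irrational. The cubic discriminant is Δ = -156256 < 0, so there is one real root and a complex-conjugate pair. p(3) = -28 and p(4) = 24 have opposite signs, so a root lies in (3, 4); Newton's method refines it to λ ≈ 3.5968. Dividing out (λ - (3.5968)) leaves approximately λ^2 + 5.5968λ + 21.1302. For λ^2 + 5.5968λ + 21.1302 the discriminant is -53.197. It is negative, so the remaining roots are the complex-conjugate pair λ ≈ -2.7984 ± 3.6468i. Their product equals the constant term, so |λ|^2 ≈ 21.1302 and |λ| ≈ 4.5968.
Thus the eigenvalues (to 4 decimals) are 3.5968 (modulus 3.5968); -2.7984 ± 3.6468i (modulus 4.5968). The spectral radius is the largest modulus: r(A) ≈ 4.5968. (Cross-check: r(A) ≤ ||A||_2 ≈ 5.8007; equality holds whenever A is normal, though it can also hold for some non-normal A.)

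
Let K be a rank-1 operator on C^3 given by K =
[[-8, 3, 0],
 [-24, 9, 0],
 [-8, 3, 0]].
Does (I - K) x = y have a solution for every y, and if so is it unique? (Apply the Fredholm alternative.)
(I - K) is singular (det(I - K) = 0, i.e. 1 ∈ sigma(K)). (I - K) x = y is solvable iff y ⊥ ker((I - K)^*) = span{(-8, 3, 0)}, i.e. iff -8y_1 + 3y_2 = 0. When solvable, the solutions are x = y + c·(1, 3, 1), c arbitrary (ker(I - K) = span{(1, 3, 1)}, dimension 1).

K has rank 1, so it is an outer product K = u v^T: every row of K is a multiple of one row vector. Reading off the entries, u = (1, 3, 1) and v = (-8, 3, 0) (row i of K equals u_i·v^T). A rank-one matrix u v^T satisfies K u = u (v·u) and kills the (2)-dimensional subspace v^⊥, so its characteristic polynomial is lambda^2 (lambda - v·u) with v·u = tr K = 1. Hence the eigenvalues of I - K are 1 (multiplicity 2) and 1 - (1) = 0, so det(I - K) = 0. (Direct check: I - K =
[[9, -3, 0],
 [24, -8, 0],
 [8, -3, 1]]
has determinant 0.) So 1 is an eigenvalue of K and (I - K) is not invertible. The finite-dimensional Fredholm alternative says: either (I - K) is invertible, or ker(I - K) ≠ {0} and then range(I - K) = ker((I - K)^*)^⊥, with dim ker(I - K) = dim ker((I - K)^*). We are in the second case, so we need both kernels. Kernel of I - K: (I - K) u = u - u (v·u) = u - u = 0, so ker(I - K) = span{u} = span{(1, 3, 1)} (it is exactly 1-dimensional because rank(I - K) = 2). Kernel of the adjoint: K is real, so (I - K)^* = I - K^T = I - v u^T, and (I - v u^T) v = v - v (u·v) = 0; hence ker((I - K)^*) = span{v} = span{(-8, 3, 0)}. Therefore (I - K) x = y is solvable iff <y, v> = 0, i.e. iff -8y_1 + 3y_2 = 0. When this holds, K y = u (v·y) = 0, so (I - K) y = y and x = y is a particular solution; the full solution set is the line x = y + c·u = y + c·(1, 3, 1), c ∈ C.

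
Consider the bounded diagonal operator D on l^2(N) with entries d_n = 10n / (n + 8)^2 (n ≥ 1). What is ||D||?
||D|| = 5/16 (attained at n = 8)

For D diagonal, ||D|| = sup_n |d_n|. Treat f(x) = 10x / (x + 8)^2 for real x > 0. By the quotient rule, f'(x) = 10(8 - x)/(x + 8)^3, which is positive for x < 8 and negative for x > 8. So f has a unique maximum at x = 8, and since 8 is a positive integer, the supremum over n ≥ 1 is attained at n = 8: d_8 = 10·8/(8 + 8)^2 = 10·8/256 = 5/16. Hence ||D|| = 5/16.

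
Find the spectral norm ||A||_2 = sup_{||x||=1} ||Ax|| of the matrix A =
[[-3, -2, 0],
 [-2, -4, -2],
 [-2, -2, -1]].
||A||_2 ≈ 6.5116 (= sqrt(largest eigenvalue of A^T A))

||A||_2 = sigma_max(A) = sqrt(lambda_max(A^T A)). Form the symmetric matrix M = A^T A =
[[17, 18, 6],
 [18, 24, 10],
 [6, 10, 5]].
Its characteristic polynomial (trace, sum of principal 2x2 minors, determinant of M give the coefficients) is
  p(λ) = det(λ I - M) = λ^3 - 46λ^2 + 153λ - 16.
No integer candidate from the rational root theorem (±divisors of 16) is a root, so the roots are irrational. The cubic discriminant is Δ = 30997664 > 0, so there are three distinct real roots. p(0) = -16 and p(1) = 92 have opposite signs, so a root lies in (0, 1); Newton's method refines it to λ ≈ 0.1081. p(3) = 56 and p(4) = -76 have opposite signs, so a root lies in (3, 4); Newton's method refines it to λ ≈ 3.4915. p(42) = -646 and p(43) = 1016 have opposite signs, so a root lies in (42, 43); Newton's method refines it to λ ≈ 42.4004. Check (Vieta): the three roots sum to 46, matching tr M = 46.
So the eigenvalues of A^T A are ≈ 0.1081, 3.4915, 42.4004 (all ≥ 0, as they must be for A^T A). The largest is λ_max ≈ 42.4004, hence ||A||_2 = sqrt(λ_max) ≈ 6.5116.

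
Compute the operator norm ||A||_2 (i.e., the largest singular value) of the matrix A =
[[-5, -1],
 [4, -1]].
||A||_2 = sqrt((43 + sqrt(1525))/2) ≈ 6.4051 (= sqrt(largest eigenvalue of A^T A))

||A||_2 = sigma_max(A) = sqrt(lambda_max(A^T A)). Form the symmetric matrix M = A^T A =
[[41, 1],
 [1, 2]].
Its characteristic polynomial (trace, determinant of M give the coefficients) is
  p(λ) = det(λ I - M) = λ^2 - 43λ + 81.
For λ^2 - 43λ + 81 the discriminant is 1525. It is nonnegative but not a perfect square, so the roots are real and irrational: λ = (43 ± sqrt(1525))/2 ≈ 41.0256, 1.9744.
So the eigenvalues of A^T A are ≈ 1.9744, 41.0256 (all ≥ 0, as they must be for A^T A). The largest is λ_max = (43 + sqrt(1525))/2 ≈ 41.0256, hence ||A||_2 = sqrt(λ_max) = sqrt((43 + sqrt(1525))/2) ≈ 6.4051.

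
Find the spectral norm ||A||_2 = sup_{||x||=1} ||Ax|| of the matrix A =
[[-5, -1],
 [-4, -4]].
||A||_2 = sqrt((58 + sqrt(2340))/2) ≈ 7.2929 (= sqrt(largest eigenvalue of A^T A))

||A||_2 = sigma_max(A) = sqrt(lambda_max(A^T A)). Form the symmetric matrix M = A^T A =
[[41, 21],
 [21, 17]].
Its characteristic polynomial (trace, determinant of M give the coefficients) is
  p(λ) = det(λ I - M) = λ^2 - 58λ + 256.
For λ^2 - 58λ + 256 the discriminant is 2340. It is nonnegative but not a perfect square, so the roots are real and irrational: λ = (58 ± sqrt(2340))/2 ≈ 53.1868, 4.8132.
So the eigenvalues of A^T A are ≈ 4.8132, 53.1868 (all ≥ 0, as they must be for A^T A). The largest is λ_max = (58 + sqrt(2340))/2 ≈ 53.1868, hence ||A||_2 = sqrt(λ_max) = sqrt((58 + sqrt(2340))/2) ≈ 7.2929.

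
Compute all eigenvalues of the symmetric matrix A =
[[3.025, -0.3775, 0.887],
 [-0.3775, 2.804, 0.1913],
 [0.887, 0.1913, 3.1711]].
sigma(A) ≈ {2, 3, 4}

A is real symmetric, so its spectrum consists of real eigenvalues. Expanding the characteristic polynomial of the displayed matrix gives
  det(λ I - A) = p(λ) = λ^3 + (-9)λ^2 + (26)λ + (-24).
Solving p(λ) = 0 yields eigenvalues ≈ 2, 3, 4. (A is shown rounded to 4 decimals, so these recover the underlying integer eigenvalues to within that precision.)
Verification: the trace of A = 9 equals the sum of eigenvalues 9, and det(A) ≈ 24.0008 matches the eigenvalue product 24.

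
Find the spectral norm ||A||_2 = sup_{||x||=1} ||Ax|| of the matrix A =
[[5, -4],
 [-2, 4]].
||A||_2 = sqrt((61 + sqrt(3145))/2) ≈ 7.6512 (= sqrt(largest eigenvalue of A^T A))

||A||_2 = sigma_max(A) = sqrt(lambda_max(A^T A)). Form the symmetric matrix M = A^T A =
[[29, -28],
 [-28, 32]].
Its characteristic polynomial (trace, determinant of M give the coefficients) is
  p(λ) = det(λ I - M) = λ^2 - 61λ + 144.
For λ^2 - 61λ + 144 the discriminant is 3145. It is nonnegative but not a perfect square, so the roots are real and irrational: λ = (61 ± sqrt(3145))/2 ≈ 58.5401, 2.4599.
So the eigenvalues of A^T A are ≈ 2.4599, 58.5401 (all ≥ 0, as they must be for A^T A). The largest is λ_max = (61 + sqrt(3145))/2 ≈ 58.5401, hence ||A||_2 = sqrt(λ_max) = sqrt((61 + sqrt(3145))/2) ≈ 7.6512.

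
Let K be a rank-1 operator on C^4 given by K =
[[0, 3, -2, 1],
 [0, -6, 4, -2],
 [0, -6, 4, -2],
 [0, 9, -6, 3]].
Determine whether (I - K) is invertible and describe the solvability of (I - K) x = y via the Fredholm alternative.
(I - K) is singular (det(I - K) = 0, i.e. 1 ∈ sigma(K)). (I - K) x = y is solvable iff y ⊥ ker((I - K)^*) = span{(0, 3, -2, 1)}, i.e. iff 3y_2 - 2y_3 + y_4 = 0. When solvable, the solutions are x = y + c·(1, -2, -2, 3), c arbitrary (ker(I - K) = span{(1, -2, -2, 3)}, dimension 1).

K has rank 1, so it is an outer product K = u v^T: every row of K is a multiple of one row vector. Reading off the entries, u = (1, -2, -2, 3) and v = (0, 3, -2, 1) (row i of K equals u_i·v^T). A rank-one matrix u v^T satisfies K u = u (v·u) and kills the (3)-dimensional subspace v^⊥, so its characteristic polynomial is lambda^3 (lambda - v·u) with v·u = tr K = 1. Hence the eigenvalues of I - K are 1 (multiplicity 3) and 1 - (1) = 0, so det(I - K) = 0. (Direct check: I - K =
[[1, -3, 2, -1],
 [0, 7, -4, 2],
 [0, 6, -3, 2],
 [0, -9, 6, -2]]
has determinant 0.) So 1 is an eigenvalue of K and (I - K) is not invertible. The finite-dimensional Fredholm alternative says: either (I - K) is invertible, or ker(I - K) ≠ {0} and then range(I - K) = ker((I - K)^*)^⊥, with dim ker(I - K) = dim ker((I - K)^*). We are in the second case, so we need both kernels. Kernel of I - K: (I - K) u = u - u (v·u) = u - u = 0, so ker(I - K) = span{u} = span{(1, -2, -2, 3)} (it is exactly 1-dimensional because rank(I - K) = 3). Kernel of the adjoint: K is real, so (I - K)^* = I - K^T = I - v u^T, and (I - v u^T) v = v - v (u·v) = 0; hence ker((I - K)^*) = span{v} = span{(0, 3, -2, 1)}. Therefore (I - K) x = y is solvable iff <y, v> = 0, i.e. iff 3y_2 - 2y_3 + y_4 = 0. When this holds, K y = u (v·y) = 0, so (I - K) y = y and x = y is a particular solution; the full solution set is the line x = y + c·u = y + c·(1, -2, -2, 3), c ∈ C.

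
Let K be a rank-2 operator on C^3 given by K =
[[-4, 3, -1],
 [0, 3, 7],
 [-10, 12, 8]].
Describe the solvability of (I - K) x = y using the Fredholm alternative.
(I - K) is invertible (det(I - K) = -120 ≠ 0), so for every y in C^3 the equation (I - K) x = y has a unique solution.

K has rank 2 and factors as K = U V^T = u1 v1^T + u2 v2^T with u1 = (-2, 2, -2), v1 = (3, -3, -1), u2 = (1, -3, -2), v2 = (2, -3, -3) (multiplying out reproduces the displayed K). The nonzero eigenvalues of U V^T coincide with those of the 2 x 2 matrix G = V^T U = [[v1·u1, v1·u2], [v2·u1, v2·u2]] = [[-10, 14], [-4, 17]], and by the Sylvester determinant identity det(I_3 - U V^T) = det(I_2 - V^T U) = det([[11, -14], [4, -16]]) = (11)(-16) - (-14)(4) = -120. (Direct check: I - K =
[[5, -3, 1],
 [0, -2, -7],
 [10, -12, -7]]
has determinant -120.) The finite-dimensional Fredholm alternative says: either (I - K) is invertible, or ker(I - K) ≠ {0} and then range(I - K) = ker((I - K)^*)^⊥, with dim ker(I - K) = dim ker((I - K)^*). Since det(I - K) ≠ 0, 1 is not an eigenvalue of K and ker(I - K) = {0}, so we are in the first case: for every y there is a unique x = (I - K)^(-1) y. (Explicitly, by the Woodbury identity, (I - U V^T)^(-1) = I + U (I_2 - G)^(-1) V^T.)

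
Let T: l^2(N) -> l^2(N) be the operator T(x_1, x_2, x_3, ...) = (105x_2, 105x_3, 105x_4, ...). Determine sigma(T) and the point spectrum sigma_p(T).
sigma(T) = closed disk {z in C : |z| ≤ 105}; sigma_p(T) = open disk {z in C : |z| < 105}

Note T = 105·V where V is the unit left shift (V x)_k = x_{k+1}; so sigma(T) = 105·sigma(V) and ||T|| = 105||V||. ||T x||^2 = 11025sum_{k≥2} |x_k|^2 ≤ 11025||x||^2, with equality on {x : x_1 = 0}, so ||T|| = 105. For any lambda with |lambda| < 105, set r = lambda/105 (|r| < 1); the vector x = (1, r, r^2, ...) is in l^2 and satisfies T x = 105(r, r^2, ...) = lambda x, so lambda is an eigenvalue. On the boundary |lambda| = 105 the geometric series diverges, so no l^2 eigenvector exists, but these lambda lie in the approximate point spectrum. Hence sigma(T) is the closed disk of radius 105 and sigma_p(T) is the open disk.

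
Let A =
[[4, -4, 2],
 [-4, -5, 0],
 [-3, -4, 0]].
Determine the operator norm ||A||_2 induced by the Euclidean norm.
||A||_2 ≈ 8.1855 (= sqrt(largest eigenvalue of A^T A))

||A||_2 = sigma_max(A) = sqrt(lambda_max(A^T A)). Form the symmetric matrix M = A^T A =
[[41, 16, 8],
 [16, 57, -8],
 [8, -8, 4]].
Its characteristic polynomial (trace, sum of principal 2x2 minors, determinant of M give the coefficients) is
  p(λ) = det(λ I - M) = λ^3 - 102λ^2 + 2345λ - 4.
No integer candidate from the rational root theorem (±divisors of 4) is a root, so the roots are irrational. The cubic discriminant is Δ = 5631243520 > 0, so there are three distinct real roots. p(0) = -4 and p(1) = 2240 have opposite signs, so a root lies in (0, 1); Newton's method refines it to λ ≈ 0.0017. p(34) = 1118 and p(35) = -4 have opposite signs, so a root lies in (34, 35); Newton's method refines it to λ ≈ 34.9964. p(67) = -4 and p(68) = 2240 have opposite signs, so a root lies in (67, 68); Newton's method refines it to λ ≈ 67.0019. Check (Vieta): the three roots sum to 102, matching tr M = 102.
So the eigenvalues of A^T A are ≈ 0.0017, 34.9964, 67.0019 (all ≥ 0, as they must be for A^T A). The largest is λ_max ≈ 67.0019, hence ||A||_2 = sqrt(λ_max) ≈ 8.1855.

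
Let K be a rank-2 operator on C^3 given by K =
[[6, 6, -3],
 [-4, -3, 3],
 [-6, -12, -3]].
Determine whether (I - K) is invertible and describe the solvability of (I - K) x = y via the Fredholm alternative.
(I - K) is invertible (det(I - K) = 16 ≠ 0), so for every y in C^3 the equation (I - K) x = y has a unique solution.

K has rank 2 and factors as K = U V^T = u1 v1^T + u2 v2^T with u1 = (1, -1, 1), v1 = (0, -3, -3), u2 = (3, -2, -3), v2 = (2, 3, 0) (multiplying out reproduces the displayed K). The nonzero eigenvalues of U V^T coincide with those of the 2 x 2 matrix G = V^T U = [[v1·u1, v1·u2], [v2·u1, v2·u2]] = [[0, 15], [-1, 0]], and by the Sylvester determinant identity det(I_3 - U V^T) = det(I_2 - V^T U) = det([[1, -15], [1, 1]]) = (1)(1) - (-15)(1) = 16. (Direct check: I - K =
[[-5, -6, 3],
 [4, 4, -3],
 [6, 12, 4]]
has determinant 16.) The finite-dimensional Fredholm alternative says: either (I - K) is invertible, or ker(I - K) ≠ {0} and then range(I - K) = ker((I - K)^*)^⊥, with dim ker(I - K) = dim ker((I - K)^*). Since det(I - K) ≠ 0, 1 is not an eigenvalue of K and ker(I - K) = {0}, so we are in the first case: for every y there is a unique x = (I - K)^(-1) y. (Explicitly, by the Woodbury identity, (I - U V^T)^(-1) = I + U (I_2 - G)^(-1) V^T.)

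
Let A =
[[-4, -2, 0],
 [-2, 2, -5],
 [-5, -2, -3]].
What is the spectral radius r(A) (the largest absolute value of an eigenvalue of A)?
r(A) ≈ 6.7921

The eigenvalues of A are the roots of its characteristic polynomial. With M = A (coefficients from the trace, the sum of principal 2x2 minors, and det A):
  p(λ) = det(λ I - M) = λ^3 + 5λ^2 - 16λ - 26.
No integer candidate from the rational root theorem (±divisors of 26) is a root, so the roots are irrational. The cubic discriminant is Δ = 54972 > 0, so there are three distinct real roots. p(-7) = -12 and p(-6) = 34 have opposite signs, so a root lies in (-7, -6); Newton's method refines it to λ ≈ -6.7921. p(-2) = 18 and p(-1) = -6 have opposite signs, so a root lies in (-2, -1); Newton's method refines it to λ ≈ -1.2559. p(3) = -2 and p(4) = 54 have opposite signs, so a root lies in (3, 4); Newton's method refines it to λ ≈ 3.048. Check (Vieta): the three roots sum to -5, matching tr M = -5.
Thus the eigenvalues (to 4 decimals) are -6.7921 (modulus 6.7921); -1.2559 (modulus 1.2559); 3.048 (modulus 3.048). The spectral radius is the largest modulus: r(A) ≈ 6.7921. (Cross-check: r(A) ≤ ||A||_2 ≈ 8.1524; equality holds whenever A is normal, though it can also hold for some non-normal A.)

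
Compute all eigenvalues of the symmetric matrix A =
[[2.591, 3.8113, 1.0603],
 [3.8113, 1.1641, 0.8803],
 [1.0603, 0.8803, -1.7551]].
sigma(A) ≈ {-2, 6} (-2 with multiplicity 2)

A is real symmetric, so its spectrum consists of real eigenvalues. Expanding the characteristic polynomial of the displayed matrix gives
  det(λ I - A) = p(λ) = λ^3 + (-2)λ^2 + (-20)λ + (-24).
Solving p(λ) = 0 yields eigenvalues ≈ -2, -2, 6. (A is shown rounded to 4 decimals, so these recover the underlying integer eigenvalues to within that precision.)
Verification: the trace of A = 2 equals the sum of eigenvalues 2, and det(A) ≈ 23.9991 matches the eigenvalue product 24.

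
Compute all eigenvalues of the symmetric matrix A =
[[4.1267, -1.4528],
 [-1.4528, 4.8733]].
sigma(A) ≈ {3, 6}

A is real symmetric, so its spectrum consists of real eigenvalues. Expanding the characteristic polynomial of the displayed matrix gives
  det(λ I - A) = p(λ) = λ^2 + (-9)λ + (18).
Solving p(λ) = 0 yields eigenvalues ≈ 3, 6. (A is shown rounded to 4 decimals, so these recover the underlying integer eigenvalues to within that precision.)
Verification: the trace of A = 9 equals the sum of eigenvalues 9, and det(A) ≈ 18.0000 matches the eigenvalue product 18.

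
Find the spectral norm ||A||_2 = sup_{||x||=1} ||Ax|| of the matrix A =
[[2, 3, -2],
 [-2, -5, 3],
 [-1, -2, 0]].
||A||_2 ≈ 7.6487 (= sqrt(largest eigenvalue of A^T A))

||A||_2 = sigma_max(A) = sqrt(lambda_max(A^T A)). Form the symmetric matrix M = A^T A =
[[9, 18, -10],
 [18, 38, -21],
 [-10, -21, 13]].
Its characteristic polynomial (trace, sum of principal 2x2 minors, determinant of M give the coefficients) is
  p(λ) = det(λ I - M) = λ^3 - 60λ^2 + 88λ - 25.
No integer candidate from the rational root theorem (±divisors of 25) is a root, so the roots are irrational. The cubic discriminant is Δ = 5911637 > 0, so there are three distinct real roots. p(0) = -25 and p(1) = 4 have opposite signs, so a root lies in (0, 1); Newton's method refines it to λ ≈ 0.384. p(1) = 4 and p(2) = -81 have opposite signs, so a root lies in (1, 2); Newton's method refines it to λ ≈ 1.1129. p(58) = -1649 and p(59) = 1686 have opposite signs, so a root lies in (58, 59); Newton's method refines it to λ ≈ 58.5031. Check (Vieta): the three roots sum to 60, matching tr M = 60.
So the eigenvalues of A^T A are ≈ 0.384, 1.1129, 58.5031 (all ≥ 0, as they must be for A^T A). The largest is λ_max ≈ 58.5031, hence ||A||_2 = sqrt(λ_max) ≈ 7.6487.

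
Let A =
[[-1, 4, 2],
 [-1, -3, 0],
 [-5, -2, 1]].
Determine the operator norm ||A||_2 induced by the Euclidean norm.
||A||_2 ≈ 6.0874 (= sqrt(largest eigenvalue of A^T A))

||A||_2 = sigma_max(A) = sqrt(lambda_max(A^T A)). Form the symmetric matrix M = A^T A =
[[27, 9, -7],
 [9, 29, 6],
 [-7, 6, 5]].
Its characteristic polynomial (trace, sum of principal 2x2 minors, determinant of M give the coefficients) is
  p(λ) = det(λ I - M) = λ^3 - 61λ^2 + 897λ - 361.
No integer candidate from the rational root theorem (±divisors of 361) is a root, so the roots are irrational. The cubic discriminant is Δ = 131284832 > 0, so there are three distinct real roots. p(0) = -361 and p(1) = 476 have opposite signs, so a root lies in (0, 1); Newton's method refines it to λ ≈ 0.414. p(23) = 168 and p(24) = -145 have opposite signs, so a root lies in (23, 24); Newton's method refines it to λ ≈ 23.5292. p(37) = -28 and p(38) = 513 have opposite signs, so a root lies in (37, 38); Newton's method refines it to λ ≈ 37.0568. Check (Vieta): the three roots sum to 61, matching tr M = 61.
So the eigenvalues of A^T A are ≈ 0.414, 23.5292, 37.0568 (all ≥ 0, as they must be for A^T A). The largest is λ_max ≈ 37.0568, hence ||A||_2 = sqrt(λ_max) ≈ 6.0874.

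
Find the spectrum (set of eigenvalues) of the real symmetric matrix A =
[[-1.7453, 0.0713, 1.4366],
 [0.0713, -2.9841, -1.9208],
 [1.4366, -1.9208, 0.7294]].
sigma(A) ≈ {-4, -2, 2}

A is real symmetric, so its spectrum consists of real eigenvalues. Expanding the characteristic polynomial of the displayed matrix gives
  det(λ I - A) = p(λ) = λ^3 + (4)λ^2 + (-4)λ + (-16).
Solving p(λ) = 0 yields eigenvalues ≈ -4, -2, 2. (A is shown rounded to 4 decimals, so these recover the underlying integer eigenvalues to within that precision.)
Verification: the trace of A = -4 equals the sum of eigenvalues -4, and det(A) ≈ 15.9995 matches the eigenvalue product 16.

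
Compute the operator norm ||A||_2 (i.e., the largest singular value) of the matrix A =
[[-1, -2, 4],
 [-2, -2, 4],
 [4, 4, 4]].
||A||_2 ≈ 7.0455 (= sqrt(largest eigenvalue of A^T A))

||A||_2 = sigma_max(A) = sqrt(lambda_max(A^T A)). Form the symmetric matrix M = A^T A =
[[21, 22, 4],
 [22, 24, 0],
 [4, 0, 48]].
Its characteristic polynomial (trace, sum of principal 2x2 minors, determinant of M give the coefficients) is
  p(λ) = det(λ I - M) = λ^3 - 93λ^2 + 2164λ - 576.
No integer candidate from the rational root theorem (±divisors of 576) is a root, so the roots are irrational. The cubic discriminant is Δ = 191603984 > 0, so there are three distinct real roots. p(0) = -576 and p(1) = 1496 have opposite signs, so a root lies in (0, 1); Newton's method refines it to λ ≈ 0.2693. p(43) = 26 and p(44) = -224 have opposite signs, so a root lies in (43, 44); Newton's method refines it to λ ≈ 43.0916. p(49) = -184 and p(50) = 124 have opposite signs, so a root lies in (49, 50); Newton's method refines it to λ ≈ 49.6391. Check (Vieta): the three roots sum to 93, matching tr M = 93.
So the eigenvalues of A^T A are ≈ 0.2693, 43.0916, 49.6391 (all ≥ 0, as they must be for A^T A). The largest is λ_max ≈ 49.6391, hence ||A||_2 = sqrt(λ_max) ≈ 7.0455.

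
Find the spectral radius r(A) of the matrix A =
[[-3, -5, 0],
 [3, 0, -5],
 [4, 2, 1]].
r(A) ≈ 5.7886

The eigenvalues of A are the roots of its characteristic polynomial. With M = A (coefficients from the trace, the sum of principal 2x2 minors, and det A):
  p(λ) = det(λ I - M) = λ^3 + 2λ^2 + 22λ - 85.
No integer candidate from the rational root theorem (±divisors of 85) is a root, so the roots are irrational. The cubic discriminant is Δ = -300331 < 0, so there is one real root and a complex-conjugate pair. p(2) = -25 and p(3) = 26 have opposite signs, so a root lies in (2, 3); Newton's method refines it to λ ≈ 2.5367. Dividing out (λ - (2.5367)) leaves approximately λ^2 + 4.5367λ + 33.5082. For λ^2 + 4.5367λ + 33.5082 the discriminant is -113.4512. It is negative, so the remaining roots are the complex-conjugate pair λ ≈ -2.2683 ± 5.3257i. Their product equals the constant term, so |λ|^2 ≈ 33.5082 and |λ| ≈ 5.7886.
Thus the eigenvalues (to 4 decimals) are 2.5367 (modulus 2.5367); -2.2683 ± 5.3257i (modulus 5.7886). The spectral radius is the largest modulus: r(A) ≈ 5.7886. (Cross-check: r(A) ≤ ||A||_2 ≈ 7.5016; equality holds whenever A is normal, though it can also hold for some non-normal A.)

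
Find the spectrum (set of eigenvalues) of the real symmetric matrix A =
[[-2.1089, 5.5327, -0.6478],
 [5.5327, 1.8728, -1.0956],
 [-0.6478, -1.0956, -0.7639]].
sigma(A) ≈ {-6, -1, 6}

A is real symmetric, so its spectrum consists of real eigenvalues. Expanding the characteristic polynomial of the displayed matrix gives
  det(λ I - A) = p(λ) = λ^3 + (1)λ^2 + (-36)λ + (-36).
Solving p(λ) = 0 yields eigenvalues ≈ -6, -1, 6. (A is shown rounded to 4 decimals, so these recover the underlying integer eigenvalues to within that precision.)
Verification: the trace of A = -1 equals the sum of eigenvalues -1, and det(A) ≈ 35.9996 matches the eigenvalue product 36.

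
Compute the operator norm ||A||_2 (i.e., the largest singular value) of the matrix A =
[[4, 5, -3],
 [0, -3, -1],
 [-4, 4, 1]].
||A||_2 ≈ 7.3757 (= sqrt(largest eigenvalue of A^T A))

||A||_2 = sigma_max(A) = sqrt(lambda_max(A^T A)). Form the symmetric matrix M = A^T A =
[[32, 4, -16],
 [4, 50, -8],
 [-16, -8, 11]].
Its characteristic polynomial (trace, sum of principal 2x2 minors, determinant of M give the coefficients) is
  p(λ) = det(λ I - M) = λ^3 - 93λ^2 + 2166λ - 3600.
No integer candidate from the rational root theorem (±divisors of 3600) is a root, so the roots are irrational. The cubic discriminant is Δ = 1050148260 > 0, so there are three distinct real roots. p(1) = -1526 and p(2) = 368 have opposite signs, so a root lies in (1, 2); Newton's method refines it to λ ≈ 1.7982. p(36) = 504 and p(37) = -122 have opposite signs, so a root lies in (36, 37); Newton's method refines it to λ ≈ 36.8008. p(54) = -360 and p(55) = 580 have opposite signs, so a root lies in (54, 55); Newton's method refines it to λ ≈ 54.401. Check (Vieta): the three roots sum to 93, matching tr M = 93.
So the eigenvalues of A^T A are ≈ 1.7982, 36.8008, 54.401 (all ≥ 0, as they must be for A^T A). The largest is λ_max ≈ 54.401, hence ||A||_2 = sqrt(λ_max) ≈ 7.3757.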